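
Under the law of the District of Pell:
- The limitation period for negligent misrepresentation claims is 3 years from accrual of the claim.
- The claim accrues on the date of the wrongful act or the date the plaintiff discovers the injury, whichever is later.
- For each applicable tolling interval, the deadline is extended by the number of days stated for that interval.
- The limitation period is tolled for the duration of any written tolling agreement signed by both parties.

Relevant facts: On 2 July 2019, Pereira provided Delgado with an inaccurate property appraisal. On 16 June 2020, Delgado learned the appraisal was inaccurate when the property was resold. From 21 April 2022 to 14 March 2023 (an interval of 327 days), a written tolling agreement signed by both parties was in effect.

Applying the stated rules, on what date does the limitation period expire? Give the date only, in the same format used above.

8 May 2024

Because discovery on 16 June 2020 post-dates the 2 July 2019 act, accrual under the later-of rule falls on 16 June 2020.
3 years from 16 June 2020 is 16 June 2023.
Because the written tolling agreement ran from 21 April 2022 to 14 March 2023, the deadline is extended by 327 days to 8 May 2024.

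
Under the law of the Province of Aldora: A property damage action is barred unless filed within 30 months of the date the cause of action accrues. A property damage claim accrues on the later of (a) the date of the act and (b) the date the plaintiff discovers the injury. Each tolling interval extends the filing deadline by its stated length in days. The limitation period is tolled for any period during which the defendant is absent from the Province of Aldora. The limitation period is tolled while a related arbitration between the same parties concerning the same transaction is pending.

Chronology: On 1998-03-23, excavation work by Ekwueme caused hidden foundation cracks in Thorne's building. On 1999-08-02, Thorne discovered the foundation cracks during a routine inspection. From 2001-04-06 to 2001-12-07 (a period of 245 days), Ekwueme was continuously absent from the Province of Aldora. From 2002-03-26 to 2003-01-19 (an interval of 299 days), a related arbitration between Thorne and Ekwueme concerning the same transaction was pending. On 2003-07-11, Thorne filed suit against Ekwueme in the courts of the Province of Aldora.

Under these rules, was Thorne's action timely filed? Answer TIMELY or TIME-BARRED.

TIMELY

Taking the later of the act (1998-03-23) and discovery (1999-08-02), the claim accrued on 1999-08-02.
Adding the 30 months base period to 1999-08-02 gives a deadline of 2002-02-02, before any tolling.
The period was tolled for 245 days by the defendant's absence from the jurisdiction (2001-04-06 to 2001-12-07), pushing the deadline to 2002-10-05.
Because the pending related arbitration ran from 2002-03-26 to 2003-01-19, the deadline is extended by 299 days to 2003-07-31.
Filing on 2003-07-11 beat the 2003-07-31 deadline — the action is timely.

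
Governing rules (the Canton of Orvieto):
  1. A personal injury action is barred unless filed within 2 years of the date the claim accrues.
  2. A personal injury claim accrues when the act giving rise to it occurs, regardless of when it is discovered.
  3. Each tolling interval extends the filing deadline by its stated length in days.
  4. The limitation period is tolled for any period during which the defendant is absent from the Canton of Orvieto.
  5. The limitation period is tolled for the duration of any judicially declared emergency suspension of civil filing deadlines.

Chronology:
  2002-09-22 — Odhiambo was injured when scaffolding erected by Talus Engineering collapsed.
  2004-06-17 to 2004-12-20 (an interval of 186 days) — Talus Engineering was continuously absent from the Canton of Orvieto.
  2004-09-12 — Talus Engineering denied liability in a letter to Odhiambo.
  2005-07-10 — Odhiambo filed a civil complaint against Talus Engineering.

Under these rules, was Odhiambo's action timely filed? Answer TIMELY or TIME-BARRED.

The claim accrued on 2002-09-22, the date of the act.
2 years from 2002-09-22 is 2004-09-22.
The defendant's absence from the jurisdiction from 2004-06-17 to 2004-12-20 tolled the period for 186 days, extending the deadline to 2005-03-27.
None of the other events listed affects the running of the period under the stated rules.
Odhiambo filed on 2005-07-10, after the 2005-03-27 deadline, so the action is time-barred.

TIME-BARRED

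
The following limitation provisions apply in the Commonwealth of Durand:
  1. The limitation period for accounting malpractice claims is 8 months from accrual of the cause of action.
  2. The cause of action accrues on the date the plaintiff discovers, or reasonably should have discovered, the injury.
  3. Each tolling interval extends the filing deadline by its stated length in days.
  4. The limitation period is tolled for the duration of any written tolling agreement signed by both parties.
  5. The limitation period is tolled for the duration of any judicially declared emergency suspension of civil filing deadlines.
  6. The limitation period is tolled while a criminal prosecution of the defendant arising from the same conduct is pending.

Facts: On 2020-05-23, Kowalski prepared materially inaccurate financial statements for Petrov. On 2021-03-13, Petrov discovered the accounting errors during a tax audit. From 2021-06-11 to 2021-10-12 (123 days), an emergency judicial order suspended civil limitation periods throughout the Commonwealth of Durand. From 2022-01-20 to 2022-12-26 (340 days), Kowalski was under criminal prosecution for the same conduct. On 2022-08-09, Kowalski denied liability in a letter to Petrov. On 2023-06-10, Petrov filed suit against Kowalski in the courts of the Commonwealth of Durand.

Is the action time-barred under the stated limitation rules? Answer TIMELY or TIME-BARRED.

TIME-BARRED

The claim did not accrue until Petrov discovered the injury on 2021-03-13; the 2020-05-23 act date does not start the clock under the stated rule.
The untolled deadline — 8 months after 2021-03-13 — is 2021-11-13.
The period was tolled for 123 days by the emergency suspension of filing deadlines (2021-06-11 to 2021-10-12), pushing the deadline to 2022-03-16.
The period was tolled for 340 days by the pending criminal prosecution (2022-01-20 to 2022-12-26), pushing the deadline to 2023-02-19.
The other events in the timeline have no effect on the limitation period under the stated rules.
Petrov filed on 2023-06-10, after the 2023-02-19 deadline, so the action is time-barred.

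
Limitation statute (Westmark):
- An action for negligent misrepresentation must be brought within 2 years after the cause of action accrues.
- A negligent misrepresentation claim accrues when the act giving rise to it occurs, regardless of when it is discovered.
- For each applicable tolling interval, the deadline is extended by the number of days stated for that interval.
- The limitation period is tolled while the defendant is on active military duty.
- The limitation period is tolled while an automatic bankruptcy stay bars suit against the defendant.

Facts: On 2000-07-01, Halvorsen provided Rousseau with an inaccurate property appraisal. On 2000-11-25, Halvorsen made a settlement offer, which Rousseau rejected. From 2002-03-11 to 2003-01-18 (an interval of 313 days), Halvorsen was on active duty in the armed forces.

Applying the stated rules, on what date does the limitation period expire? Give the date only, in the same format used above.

The cause of action accrued on 2000-07-01, the date of the act.
2 years from 2000-07-01 is 2002-07-01.
The defendant's active military service from 2002-03-11 to 2003-01-18 tolled the period for 313 days, extending the deadline to 2003-05-10.
None of the other events listed affects the running of the period under the stated rules.

2003-05-10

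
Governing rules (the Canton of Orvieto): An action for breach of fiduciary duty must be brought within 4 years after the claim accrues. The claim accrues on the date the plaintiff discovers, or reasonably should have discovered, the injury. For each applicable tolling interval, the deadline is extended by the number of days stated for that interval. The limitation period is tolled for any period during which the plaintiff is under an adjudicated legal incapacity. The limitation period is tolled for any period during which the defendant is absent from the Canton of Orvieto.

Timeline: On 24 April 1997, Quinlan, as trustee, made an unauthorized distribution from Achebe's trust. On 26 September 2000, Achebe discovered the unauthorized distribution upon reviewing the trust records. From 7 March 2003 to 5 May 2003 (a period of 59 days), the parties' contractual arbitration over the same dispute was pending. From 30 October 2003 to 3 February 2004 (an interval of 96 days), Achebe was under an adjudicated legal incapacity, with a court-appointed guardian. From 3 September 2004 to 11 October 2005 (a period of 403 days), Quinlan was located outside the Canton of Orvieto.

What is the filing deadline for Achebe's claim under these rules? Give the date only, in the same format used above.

7 February 2006

Accrual is tied to discovery, so the period began on 26 September 2000 rather than on 24 April 1997 when the act occurred.
4 years from 26 September 2000 is 26 September 2004.
Because the plaintiff's legal incapacity ran from 30 October 2003 to 3 February 2004, the deadline is extended by 96 days to 31 December 2004.
Because the defendant's absence from the jurisdiction ran from 3 September 2004 to 11 October 2005, the deadline is extended by 403 days to 7 February 2006.
No stated provision tolls the period for a pending arbitration, so the interval from 7 March 2003 to 5 May 2003 has no effect on the deadline.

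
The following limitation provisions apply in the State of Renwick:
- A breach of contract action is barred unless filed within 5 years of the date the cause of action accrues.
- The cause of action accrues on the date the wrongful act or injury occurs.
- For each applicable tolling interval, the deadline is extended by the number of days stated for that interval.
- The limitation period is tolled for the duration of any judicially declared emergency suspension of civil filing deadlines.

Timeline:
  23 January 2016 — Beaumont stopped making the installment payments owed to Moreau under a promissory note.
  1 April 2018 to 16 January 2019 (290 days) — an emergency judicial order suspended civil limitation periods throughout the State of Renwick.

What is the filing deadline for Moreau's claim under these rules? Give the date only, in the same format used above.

The limitation period began to run on 23 January 2016.
Adding the 5 years base period to 23 January 2016 gives a deadline of 23 January 2021, before any tolling.
Because the emergency suspension of filing deadlines ran from 1 April 2018 to 16 January 2019, the deadline is extended by 290 days to 9 November 2021.

9 November 2021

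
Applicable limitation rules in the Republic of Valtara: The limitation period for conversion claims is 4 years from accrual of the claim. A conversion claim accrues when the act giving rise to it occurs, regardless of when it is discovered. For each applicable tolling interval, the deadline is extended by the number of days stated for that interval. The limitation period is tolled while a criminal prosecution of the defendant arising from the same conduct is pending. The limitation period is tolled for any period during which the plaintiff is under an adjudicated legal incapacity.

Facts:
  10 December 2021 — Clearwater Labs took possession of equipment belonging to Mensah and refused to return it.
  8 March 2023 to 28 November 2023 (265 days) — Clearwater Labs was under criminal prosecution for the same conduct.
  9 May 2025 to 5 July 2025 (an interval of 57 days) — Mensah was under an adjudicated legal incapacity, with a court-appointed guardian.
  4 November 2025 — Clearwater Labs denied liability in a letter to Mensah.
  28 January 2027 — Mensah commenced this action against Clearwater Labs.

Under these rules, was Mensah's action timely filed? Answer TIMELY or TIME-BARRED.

The limitation period began to run on 10 December 2021.
The untolled deadline — 4 years after 10 December 2021 — is 10 December 2025.
The pending criminal prosecution from 8 March 2023 to 28 November 2023 tolled the period for 265 days, extending the deadline to 1 September 2026.
The plaintiff's legal incapacity from 9 May 2025 to 5 July 2025 tolled the period for 57 days, extending the deadline to 28 October 2026.
Nothing else in the chronology tolls or restarts the period.
Mensah filed on 28 January 2027, after the 28 October 2026 deadline, so the action is time-barred.

TIME-BARRED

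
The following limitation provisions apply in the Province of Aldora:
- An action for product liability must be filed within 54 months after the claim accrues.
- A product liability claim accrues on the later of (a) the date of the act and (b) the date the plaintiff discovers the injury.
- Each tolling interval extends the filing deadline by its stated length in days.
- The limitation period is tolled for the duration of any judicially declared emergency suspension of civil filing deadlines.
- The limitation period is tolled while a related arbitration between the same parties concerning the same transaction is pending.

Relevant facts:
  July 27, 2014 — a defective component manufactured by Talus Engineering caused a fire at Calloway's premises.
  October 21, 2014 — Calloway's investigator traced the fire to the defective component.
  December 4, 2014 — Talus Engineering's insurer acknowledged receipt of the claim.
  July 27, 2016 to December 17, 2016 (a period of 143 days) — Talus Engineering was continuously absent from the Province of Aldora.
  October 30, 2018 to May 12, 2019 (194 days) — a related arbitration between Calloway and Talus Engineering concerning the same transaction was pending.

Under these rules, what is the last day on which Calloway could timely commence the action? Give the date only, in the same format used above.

Taking the later of the act (July 27, 2014) and discovery (October 21, 2014), the claim accrued on October 21, 2014.
54 months from October 21, 2014 is April 21, 2019.
The period was tolled for 194 days by the pending related arbitration (October 30, 2018 to May 12, 2019), pushing the deadline to November 1, 2019.
Although the defendant's absence ran from July 27, 2016 to December 17, 2016, the stated rules do not make that a tolling event, so it is disregarded.
The other events in the timeline have no effect on the limitation period under the stated rules.

November 1, 2019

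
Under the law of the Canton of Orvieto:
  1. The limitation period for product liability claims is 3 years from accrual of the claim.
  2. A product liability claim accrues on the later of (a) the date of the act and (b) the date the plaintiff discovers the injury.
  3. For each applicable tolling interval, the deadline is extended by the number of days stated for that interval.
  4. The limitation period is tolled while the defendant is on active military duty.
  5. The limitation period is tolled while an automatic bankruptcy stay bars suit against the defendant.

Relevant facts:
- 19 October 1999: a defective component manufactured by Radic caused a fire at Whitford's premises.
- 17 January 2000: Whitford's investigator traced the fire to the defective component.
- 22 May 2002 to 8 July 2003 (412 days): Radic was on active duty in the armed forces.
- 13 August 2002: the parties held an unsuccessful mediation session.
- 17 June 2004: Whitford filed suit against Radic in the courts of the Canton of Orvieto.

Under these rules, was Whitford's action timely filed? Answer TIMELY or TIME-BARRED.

The claim accrued on 17 January 2000 — the later of the 19 October 1999 act and the 17 January 2000 discovery.
Adding the 3 years base period to 17 January 2000 gives a deadline of 17 January 2003, before any tolling.
Because the defendant's active military service ran from 22 May 2002 to 8 July 2003, the deadline is extended by 412 days to 4 March 2004.
None of the other events listed affects the running of the period under the stated rules.
Filing on 17 June 2004 missed the 4 March 2004 deadline — the action is time-barred.

TIME-BARRED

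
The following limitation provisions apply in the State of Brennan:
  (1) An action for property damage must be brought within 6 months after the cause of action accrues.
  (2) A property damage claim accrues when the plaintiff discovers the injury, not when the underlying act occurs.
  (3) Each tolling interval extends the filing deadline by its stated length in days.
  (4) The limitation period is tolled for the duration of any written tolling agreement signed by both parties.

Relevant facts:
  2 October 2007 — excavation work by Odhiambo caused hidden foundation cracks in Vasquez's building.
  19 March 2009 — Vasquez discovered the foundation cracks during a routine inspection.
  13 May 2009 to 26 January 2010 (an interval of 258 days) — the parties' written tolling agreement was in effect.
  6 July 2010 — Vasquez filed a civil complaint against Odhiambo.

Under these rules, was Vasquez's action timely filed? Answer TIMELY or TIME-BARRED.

TIME-BARRED

Under the discovery rule, the claim accrued on 19 March 2009, when Vasquez discovered the injury — not on the 2 October 2007 date of the underlying act.
Adding the 6 months base period to 19 March 2009 gives a deadline of 19 September 2009, before any tolling.
The written tolling agreement from 13 May 2009 to 26 January 2010 tolled the period for 258 days, extending the deadline to 4 June 2010.
The 6 July 2010 filing falls after the 4 June 2010 deadline; the claim is time-barred.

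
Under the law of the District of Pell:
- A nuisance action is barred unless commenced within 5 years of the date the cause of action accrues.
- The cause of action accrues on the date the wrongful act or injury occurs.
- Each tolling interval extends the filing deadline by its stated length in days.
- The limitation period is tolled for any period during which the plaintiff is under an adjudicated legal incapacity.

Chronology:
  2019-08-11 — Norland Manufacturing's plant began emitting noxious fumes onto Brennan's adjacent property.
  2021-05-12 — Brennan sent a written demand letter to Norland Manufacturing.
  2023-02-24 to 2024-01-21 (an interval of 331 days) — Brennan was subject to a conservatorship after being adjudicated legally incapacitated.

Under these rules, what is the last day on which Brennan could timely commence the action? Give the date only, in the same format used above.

The limitation period began to run on 2019-08-11.
5 years from 2019-08-11 is 2024-08-11.
The period was tolled for 331 days by the plaintiff's legal incapacity (2023-02-24 to 2024-01-21), pushing the deadline to 2025-07-08.
None of the other events listed affects the running of the period under the stated rules.

2025-07-08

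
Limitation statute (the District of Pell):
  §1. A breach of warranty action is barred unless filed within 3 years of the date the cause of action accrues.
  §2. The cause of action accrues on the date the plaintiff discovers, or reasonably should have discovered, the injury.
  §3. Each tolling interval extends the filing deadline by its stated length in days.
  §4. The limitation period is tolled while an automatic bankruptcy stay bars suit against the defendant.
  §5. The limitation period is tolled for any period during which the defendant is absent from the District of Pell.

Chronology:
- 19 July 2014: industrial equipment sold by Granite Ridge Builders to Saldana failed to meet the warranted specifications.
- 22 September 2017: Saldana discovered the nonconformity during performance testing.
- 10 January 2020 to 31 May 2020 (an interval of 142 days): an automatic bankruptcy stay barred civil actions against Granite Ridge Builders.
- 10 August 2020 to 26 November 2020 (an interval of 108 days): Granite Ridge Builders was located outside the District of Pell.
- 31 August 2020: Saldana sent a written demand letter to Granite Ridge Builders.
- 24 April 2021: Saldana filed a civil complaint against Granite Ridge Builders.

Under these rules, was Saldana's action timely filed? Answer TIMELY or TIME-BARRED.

TIMELY

The claim did not accrue until Saldana discovered the injury on 22 September 2017; the 19 July 2014 act date does not start the clock under the stated rule.
Adding the 3 years base period to 22 September 2017 gives a deadline of 22 September 2020, before any tolling.
The period was tolled for 142 days by the automatic bankruptcy stay (10 January 2020 to 31 May 2020), pushing the deadline to 11 February 2021.
The defendant's absence from the jurisdiction from 10 August 2020 to 26 November 2020 tolled the period for 108 days, extending the deadline to 30 May 2021.
Nothing else in the chronology tolls or restarts the period.
Saldana filed on 24 April 2021, before the 30 May 2021 deadline, so the action is timely.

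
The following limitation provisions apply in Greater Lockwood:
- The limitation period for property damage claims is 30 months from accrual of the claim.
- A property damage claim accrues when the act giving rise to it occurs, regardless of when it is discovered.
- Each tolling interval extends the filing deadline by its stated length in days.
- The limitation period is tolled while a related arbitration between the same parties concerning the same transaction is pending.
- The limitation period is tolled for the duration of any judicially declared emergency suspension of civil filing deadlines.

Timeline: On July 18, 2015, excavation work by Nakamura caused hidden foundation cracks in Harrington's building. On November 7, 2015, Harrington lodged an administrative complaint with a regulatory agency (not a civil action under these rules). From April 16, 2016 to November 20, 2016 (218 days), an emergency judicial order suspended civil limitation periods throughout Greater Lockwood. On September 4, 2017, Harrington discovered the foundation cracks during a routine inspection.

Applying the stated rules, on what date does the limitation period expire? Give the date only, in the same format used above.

Accrual is governed by the date of the act, so the period began to run on July 18, 2015; the later discovery on September 4, 2017 is irrelevant under the stated rule.
Adding the 30 months base period to July 18, 2015 gives a deadline of January 18, 2018, before any tolling.
The emergency suspension of filing deadlines from April 16, 2016 to November 20, 2016 tolled the period for 218 days, extending the deadline to August 24, 2018.
Nothing else in the chronology tolls or restarts the period.

August 24, 2018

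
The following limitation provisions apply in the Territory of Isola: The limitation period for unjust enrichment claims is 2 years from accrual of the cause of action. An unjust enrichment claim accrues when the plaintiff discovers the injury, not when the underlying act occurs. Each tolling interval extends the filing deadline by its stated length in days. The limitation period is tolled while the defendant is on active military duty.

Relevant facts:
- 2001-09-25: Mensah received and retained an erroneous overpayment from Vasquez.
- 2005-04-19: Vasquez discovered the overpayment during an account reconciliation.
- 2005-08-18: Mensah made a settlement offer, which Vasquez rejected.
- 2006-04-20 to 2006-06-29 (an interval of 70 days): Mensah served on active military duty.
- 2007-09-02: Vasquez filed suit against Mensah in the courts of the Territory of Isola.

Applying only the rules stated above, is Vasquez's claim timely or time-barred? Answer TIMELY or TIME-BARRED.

TIME-BARRED

Under the discovery rule, the claim accrued on 2005-04-19, when Vasquez discovered the injury — not on the 2001-09-25 date of the underlying act.
Adding the 2 years base period to 2005-04-19 gives a deadline of 2007-04-19, before any tolling.
Because the defendant's active military service ran from 2006-04-20 to 2006-06-29, the deadline is extended by 70 days to 2007-06-28.
The other events in the timeline have no effect on the limitation period under the stated rules.
The 2007-09-02 filing falls after the 2007-06-28 deadline; the claim is time-barred.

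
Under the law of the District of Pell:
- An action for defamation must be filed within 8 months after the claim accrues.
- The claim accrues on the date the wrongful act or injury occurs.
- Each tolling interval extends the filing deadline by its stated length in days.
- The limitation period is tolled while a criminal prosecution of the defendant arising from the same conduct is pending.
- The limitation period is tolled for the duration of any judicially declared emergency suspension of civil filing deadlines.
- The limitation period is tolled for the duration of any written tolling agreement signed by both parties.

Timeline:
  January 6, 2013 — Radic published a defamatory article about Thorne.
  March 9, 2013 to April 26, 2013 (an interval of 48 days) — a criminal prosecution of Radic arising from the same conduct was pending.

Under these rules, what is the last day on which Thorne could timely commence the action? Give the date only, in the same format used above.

October 24, 2013

The claim accrued on January 6, 2013, the date of the act.
Adding the 8 months base period to January 6, 2013 gives a deadline of September 6, 2013, before any tolling.
Because the pending criminal prosecution ran from March 9, 2013 to April 26, 2013, the deadline is extended by 48 days to October 24, 2013.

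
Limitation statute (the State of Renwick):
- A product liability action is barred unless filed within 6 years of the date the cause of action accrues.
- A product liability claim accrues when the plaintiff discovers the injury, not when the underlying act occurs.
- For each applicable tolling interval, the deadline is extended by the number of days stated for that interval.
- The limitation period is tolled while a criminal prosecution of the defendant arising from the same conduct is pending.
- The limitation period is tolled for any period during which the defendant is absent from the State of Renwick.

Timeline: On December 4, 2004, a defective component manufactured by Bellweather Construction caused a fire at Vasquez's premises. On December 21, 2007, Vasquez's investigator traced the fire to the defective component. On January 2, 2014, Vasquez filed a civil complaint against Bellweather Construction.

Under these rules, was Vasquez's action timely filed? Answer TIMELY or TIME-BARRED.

Accrual is tied to discovery, so the period began on December 21, 2007 rather than on December 4, 2004 when the act occurred.
Adding the 6 years base period to December 21, 2007 gives a deadline of December 21, 2013, before any tolling.
Vasquez filed on January 2, 2014, after the December 21, 2013 deadline, so the action is time-barred.

TIME-BARRED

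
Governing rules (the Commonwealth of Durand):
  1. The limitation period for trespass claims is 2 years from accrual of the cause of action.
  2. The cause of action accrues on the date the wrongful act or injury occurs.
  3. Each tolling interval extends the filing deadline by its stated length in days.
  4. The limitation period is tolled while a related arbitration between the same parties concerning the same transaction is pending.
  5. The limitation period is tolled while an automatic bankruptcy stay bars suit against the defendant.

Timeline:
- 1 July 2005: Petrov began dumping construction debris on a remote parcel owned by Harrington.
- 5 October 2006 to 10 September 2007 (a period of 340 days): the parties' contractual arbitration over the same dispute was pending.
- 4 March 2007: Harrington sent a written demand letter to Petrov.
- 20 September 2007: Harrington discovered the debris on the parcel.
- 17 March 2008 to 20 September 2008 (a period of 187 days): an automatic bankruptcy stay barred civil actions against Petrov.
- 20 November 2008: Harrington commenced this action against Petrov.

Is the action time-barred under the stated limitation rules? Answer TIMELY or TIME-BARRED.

Because the rule ties accrual to occurrence, the claim accrued on 1 July 2005, not on the 20 September 2007 discovery date.
2 years from 1 July 2005 is 1 July 2007.
The pending related arbitration from 5 October 2006 to 10 September 2007 tolled the period for 340 days, extending the deadline to 5 June 2008.
Because the automatic bankruptcy stay ran from 17 March 2008 to 20 September 2008, the deadline is extended by 187 days to 9 December 2008.
The other events in the timeline have no effect on the limitation period under the stated rules.
The 20 November 2008 filing precedes the 9 December 2008 deadline; the claim is timely.

TIMELY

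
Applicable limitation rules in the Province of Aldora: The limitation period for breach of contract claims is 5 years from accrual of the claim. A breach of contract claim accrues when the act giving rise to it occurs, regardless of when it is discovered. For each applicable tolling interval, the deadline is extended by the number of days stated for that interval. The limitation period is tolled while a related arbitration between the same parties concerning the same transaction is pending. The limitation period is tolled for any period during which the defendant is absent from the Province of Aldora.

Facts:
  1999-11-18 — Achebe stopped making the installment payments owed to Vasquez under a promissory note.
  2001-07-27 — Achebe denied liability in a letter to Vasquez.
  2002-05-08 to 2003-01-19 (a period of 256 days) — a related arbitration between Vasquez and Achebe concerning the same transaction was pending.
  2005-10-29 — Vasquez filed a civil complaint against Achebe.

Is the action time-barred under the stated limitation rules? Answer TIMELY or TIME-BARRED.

The claim accrued on 1999-11-18, when the wrongful act occurred.
The untolled deadline — 5 years after 1999-11-18 — is 2004-11-18.
Because the pending related arbitration ran from 2002-05-08 to 2003-01-19, the deadline is extended by 256 days to 2005-08-01.
Nothing else in the chronology tolls or restarts the period.
Filing on 2005-10-29 missed the 2005-08-01 deadline — the action is time-barred.

TIME-BARRED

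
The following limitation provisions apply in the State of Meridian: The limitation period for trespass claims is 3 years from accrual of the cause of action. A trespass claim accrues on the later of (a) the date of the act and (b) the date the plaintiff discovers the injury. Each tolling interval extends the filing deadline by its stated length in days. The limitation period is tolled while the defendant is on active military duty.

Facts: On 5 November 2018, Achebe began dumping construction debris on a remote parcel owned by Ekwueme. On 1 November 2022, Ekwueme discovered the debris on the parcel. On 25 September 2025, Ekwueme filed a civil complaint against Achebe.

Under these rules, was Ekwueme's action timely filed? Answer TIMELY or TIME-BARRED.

TIMELY

Taking the later of the act (5 November 2018) and discovery (1 November 2022), the claim accrued on 1 November 2022.
3 years from 1 November 2022 is 1 November 2025.
The 25 September 2025 filing precedes the 1 November 2025 deadline; the claim is timely.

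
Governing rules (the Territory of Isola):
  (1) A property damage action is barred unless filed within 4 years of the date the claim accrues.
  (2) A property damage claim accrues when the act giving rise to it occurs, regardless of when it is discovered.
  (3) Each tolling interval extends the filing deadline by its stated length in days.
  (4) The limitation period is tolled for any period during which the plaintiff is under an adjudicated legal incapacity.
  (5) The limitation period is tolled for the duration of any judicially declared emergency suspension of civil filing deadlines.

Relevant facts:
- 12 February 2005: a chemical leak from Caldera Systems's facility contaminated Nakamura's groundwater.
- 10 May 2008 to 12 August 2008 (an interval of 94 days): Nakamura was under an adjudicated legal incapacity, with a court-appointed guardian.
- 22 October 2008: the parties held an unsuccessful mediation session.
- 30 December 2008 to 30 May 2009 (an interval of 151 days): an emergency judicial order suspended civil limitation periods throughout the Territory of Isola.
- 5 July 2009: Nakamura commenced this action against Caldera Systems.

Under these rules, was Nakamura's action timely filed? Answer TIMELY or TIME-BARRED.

The limitation period began to run on 12 February 2005.
Adding the 4 years base period to 12 February 2005 gives a deadline of 12 February 2009, before any tolling.
The plaintiff's legal incapacity from 10 May 2008 to 12 August 2008 tolled the period for 94 days, extending the deadline to 17 May 2009.
The emergency suspension of filing deadlines from 30 December 2008 to 30 May 2009 tolled the period for 151 days, extending the deadline to 15 October 2009.
Nothing else in the chronology tolls or restarts the period.
The 5 July 2009 filing precedes the 15 October 2009 deadline; the claim is timely.

TIMELY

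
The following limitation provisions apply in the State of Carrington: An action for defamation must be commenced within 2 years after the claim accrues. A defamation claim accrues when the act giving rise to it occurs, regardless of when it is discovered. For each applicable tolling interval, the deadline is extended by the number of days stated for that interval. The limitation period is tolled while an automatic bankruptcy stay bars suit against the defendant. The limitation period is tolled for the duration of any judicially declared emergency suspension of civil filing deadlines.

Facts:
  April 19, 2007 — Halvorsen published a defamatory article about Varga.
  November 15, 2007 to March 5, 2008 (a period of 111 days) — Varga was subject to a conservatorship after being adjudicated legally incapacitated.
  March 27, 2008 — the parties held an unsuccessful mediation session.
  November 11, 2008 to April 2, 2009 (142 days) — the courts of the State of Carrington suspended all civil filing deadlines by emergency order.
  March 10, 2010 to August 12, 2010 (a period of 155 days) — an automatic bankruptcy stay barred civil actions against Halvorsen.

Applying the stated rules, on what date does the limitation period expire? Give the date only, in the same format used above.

September 8, 2009

The claim accrued on April 19, 2007, the date of the act.
The untolled deadline — 2 years after April 19, 2007 — is April 19, 2009.
The period was tolled for 142 days by the emergency suspension of filing deadlines (November 11, 2008 to April 2, 2009), pushing the deadline to September 8, 2009.
By the time the automatic bankruptcy stay began on March 10, 2010, the limitation period had already expired on September 8, 2009; that interval cannot revive it.
No stated provision tolls the period for the plaintiff's incapacity, so the interval from November 15, 2007 to March 5, 2008 has no effect on the deadline.
The other events in the timeline have no effect on the limitation period under the stated rules.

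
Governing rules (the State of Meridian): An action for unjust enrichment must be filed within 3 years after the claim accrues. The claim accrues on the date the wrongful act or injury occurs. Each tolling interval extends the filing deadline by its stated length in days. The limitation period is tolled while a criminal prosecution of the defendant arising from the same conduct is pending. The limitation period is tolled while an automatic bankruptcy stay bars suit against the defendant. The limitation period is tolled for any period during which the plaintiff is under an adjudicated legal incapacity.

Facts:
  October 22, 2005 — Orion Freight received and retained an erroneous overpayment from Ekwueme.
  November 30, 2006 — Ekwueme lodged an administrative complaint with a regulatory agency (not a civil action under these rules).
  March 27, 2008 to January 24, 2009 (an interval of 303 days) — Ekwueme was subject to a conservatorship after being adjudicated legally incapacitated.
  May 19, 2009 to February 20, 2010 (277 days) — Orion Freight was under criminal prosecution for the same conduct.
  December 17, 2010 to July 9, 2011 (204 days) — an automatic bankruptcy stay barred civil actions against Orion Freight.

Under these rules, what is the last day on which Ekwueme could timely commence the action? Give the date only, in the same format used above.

The claim accrued on October 22, 2005, the date of the act.
3 years from October 22, 2005 is October 22, 2008.
The period was tolled for 303 days by the plaintiff's legal incapacity (March 27, 2008 to January 24, 2009), pushing the deadline to August 21, 2009.
The period was tolled for 277 days by the pending criminal prosecution (May 19, 2009 to February 20, 2010), pushing the deadline to May 25, 2010.
By the time the automatic bankruptcy stay began on December 17, 2010, the limitation period had already expired on May 25, 2010; that interval cannot revive it.
The other events in the timeline have no effect on the limitation period under the stated rules.

May 25, 2010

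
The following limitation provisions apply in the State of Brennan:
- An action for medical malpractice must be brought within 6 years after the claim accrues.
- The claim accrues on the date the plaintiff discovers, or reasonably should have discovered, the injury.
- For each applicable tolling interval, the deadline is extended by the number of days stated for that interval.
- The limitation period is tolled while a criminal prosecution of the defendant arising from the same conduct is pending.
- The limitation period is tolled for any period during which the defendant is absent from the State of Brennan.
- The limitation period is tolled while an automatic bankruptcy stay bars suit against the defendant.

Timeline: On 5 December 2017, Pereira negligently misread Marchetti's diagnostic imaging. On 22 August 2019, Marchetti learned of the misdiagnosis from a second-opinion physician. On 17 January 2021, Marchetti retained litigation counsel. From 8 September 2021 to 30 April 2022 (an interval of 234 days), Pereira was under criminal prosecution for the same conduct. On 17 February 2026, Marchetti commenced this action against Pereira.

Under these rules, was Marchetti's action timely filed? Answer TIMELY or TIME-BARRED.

TIMELY

Under the discovery rule, the claim accrued on 22 August 2019, when Marchetti discovered the injury — not on the 5 December 2017 date of the underlying act.
Adding the 6 years base period to 22 August 2019 gives a deadline of 22 August 2025, before any tolling.
The pending criminal prosecution from 8 September 2021 to 30 April 2022 tolled the period for 234 days, extending the deadline to 13 April 2026.
Nothing else in the chronology tolls or restarts the period.
Marchetti filed on 17 February 2026, before the 13 April 2026 deadline, so the action is timely.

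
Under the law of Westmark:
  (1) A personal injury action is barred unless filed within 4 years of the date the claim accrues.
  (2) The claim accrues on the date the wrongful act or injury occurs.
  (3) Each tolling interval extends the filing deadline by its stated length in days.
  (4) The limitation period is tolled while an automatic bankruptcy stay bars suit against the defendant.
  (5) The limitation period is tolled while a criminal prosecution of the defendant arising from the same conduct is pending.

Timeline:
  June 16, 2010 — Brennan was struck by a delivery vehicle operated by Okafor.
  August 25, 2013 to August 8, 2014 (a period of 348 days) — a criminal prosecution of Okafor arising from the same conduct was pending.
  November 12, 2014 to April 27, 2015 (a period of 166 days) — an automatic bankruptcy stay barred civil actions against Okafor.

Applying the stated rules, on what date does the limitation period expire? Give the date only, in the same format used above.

November 12, 2015

The limitation period began to run on June 16, 2010.
The untolled deadline — 4 years after June 16, 2010 — is June 16, 2014.
Because the pending criminal prosecution ran from August 25, 2013 to August 8, 2014, the deadline is extended by 348 days to May 30, 2015.
The period was tolled for 166 days by the automatic bankruptcy stay (November 12, 2014 to April 27, 2015), pushing the deadline to November 12, 2015.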